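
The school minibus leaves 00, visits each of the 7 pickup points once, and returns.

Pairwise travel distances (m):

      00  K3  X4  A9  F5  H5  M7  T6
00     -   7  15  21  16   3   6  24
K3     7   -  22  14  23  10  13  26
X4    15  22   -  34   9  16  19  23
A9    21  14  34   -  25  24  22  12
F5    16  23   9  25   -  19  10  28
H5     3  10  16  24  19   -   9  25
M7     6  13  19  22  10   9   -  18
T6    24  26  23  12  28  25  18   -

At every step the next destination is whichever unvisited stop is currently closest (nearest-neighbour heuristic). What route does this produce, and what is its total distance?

Nearest-neighbour total = 103 m; route 00 → H5 → M7 → F5 → X4 → K3 → A9 → T6 → 00.

From 00: distances to unvisited — H5=3, M7=6, K3=7, X4=15, F5=16, A9=21, T6=24. Nearest is H5 (3).
From H5: distances to unvisited — M7=9, K3=10, X4=16, F5=19, A9=24, T6=25. Nearest is M7 (9).
From M7: distances to unvisited — F5=10, K3=13, T6=18, X4=19, A9=22. Nearest is F5 (10).
From F5: distances to unvisited — X4=9, K3=23, A9=25, T6=28. Nearest is X4 (9).
From X4: distances to unvisited — K3=22, T6=23, A9=34. Nearest is K3 (22).
From K3: distances to unvisited — A9=14, T6=26. Nearest is A9 (14).
From A9: distances to unvisited — T6=12. Nearest is T6 (12).
Return T6→00: 24.
Total = 3 + 9 + 10 + 9 + 22 + 14 + 12 + 24 = 103.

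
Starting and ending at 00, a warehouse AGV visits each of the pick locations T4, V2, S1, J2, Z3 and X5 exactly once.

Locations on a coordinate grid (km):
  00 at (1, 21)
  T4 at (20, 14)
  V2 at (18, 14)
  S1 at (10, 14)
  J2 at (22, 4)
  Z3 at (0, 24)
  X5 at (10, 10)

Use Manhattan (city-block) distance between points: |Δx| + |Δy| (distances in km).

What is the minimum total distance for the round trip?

84 km — the shortest possible round trip.

With 6 stops there are 6!/2 = 360 distinct round trips (a route and its reverse cost the same).
00 - T4 - V2 - S1 - J2 - Z3 - X5 - 00: 26+2+8+22+42+24+20 = 144
00 - T4 - V2 - S1 - J2 - X5 - Z3 - 00: 26+2+8+22+18+24+4 = 104
00 - T4 - V2 - S1 - Z3 - J2 - X5 - 00: 26+2+8+20+42+18+20 = 136
00 - T4 - V2 - S1 - Z3 - X5 - J2 - 00: 26+2+8+20+24+18+38 = 136
00 - T4 - V2 - S1 - X5 - J2 - Z3 - 00: 26+2+8+4+18+42+4 = 104
00 - T4 - V2 - S1 - X5 - Z3 - J2 - 00: 26+2+8+4+24+42+38 = 144
00 - T4 - V2 - J2 - S1 - Z3 - X5 - 00: 26+2+14+22+20+24+20 = 128
00 - T4 - V2 - J2 - S1 - X5 - Z3 - 00: 26+2+14+22+4+24+4 = 96
… (352 more)
00 - V2 - T4 - J2 - X5 - S1 - Z3 - 00: 24+2+12+18+4+20+4 = 84  ← best
The minimum is 84.
One optimal route: 00 → V2 → T4 → J2 → X5 → S1 → Z3 → 00 (or its reverse).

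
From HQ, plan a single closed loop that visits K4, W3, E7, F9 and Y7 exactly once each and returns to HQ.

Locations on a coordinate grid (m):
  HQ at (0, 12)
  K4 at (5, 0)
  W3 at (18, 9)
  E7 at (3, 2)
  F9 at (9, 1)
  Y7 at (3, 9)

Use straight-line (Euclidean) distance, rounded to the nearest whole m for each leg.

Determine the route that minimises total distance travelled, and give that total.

Minimum total distance: 48 m.

HQ-K4-W3-E7-F9-Y7-HQ: 13+16+17+6+10+4 = 66
HQ-K4-W3-E7-Y7-F9-HQ: 13+16+17+7+10+14 = 77
HQ-K4-W3-F9-E7-Y7-HQ: 13+16+12+6+7+4 = 58
HQ-K4-W3-F9-Y7-E7-HQ: 13+16+12+10+7+10 = 68
HQ-K4-W3-Y7-E7-F9-HQ: 13+16+15+7+6+14 = 71
HQ-K4-W3-Y7-F9-E7-HQ: 13+16+15+10+6+10 = 70
HQ-K4-E7-W3-F9-Y7-HQ: 13+3+17+12+10+4 = 59
HQ-K4-E7-W3-Y7-F9-HQ: 13+3+17+15+10+14 = 72
HQ-K4-E7-F9-W3-Y7-HQ: 13+3+6+12+15+4 = 53
HQ-K4-E7-F9-Y7-W3-HQ: 13+3+6+10+15+18 = 65
HQ-K4-E7-Y7-W3-F9-HQ: 13+3+7+15+12+14 = 64
HQ-K4-E7-Y7-F9-W3-HQ: 13+3+7+10+12+18 = 63
HQ-K4-F9-W3-E7-Y7-HQ: 13+4+12+17+7+4 = 57
HQ-K4-F9-W3-Y7-E7-HQ: 13+4+12+15+7+10 = 61
… (46 more)
HQ-W3-F9-K4-E7-Y7-HQ: 18+12+4+3+7+4 = 48  ← best
The minimum is 48.
One optimal route: HQ → W3 → F9 → K4 → E7 → Y7 → HQ (or its reverse).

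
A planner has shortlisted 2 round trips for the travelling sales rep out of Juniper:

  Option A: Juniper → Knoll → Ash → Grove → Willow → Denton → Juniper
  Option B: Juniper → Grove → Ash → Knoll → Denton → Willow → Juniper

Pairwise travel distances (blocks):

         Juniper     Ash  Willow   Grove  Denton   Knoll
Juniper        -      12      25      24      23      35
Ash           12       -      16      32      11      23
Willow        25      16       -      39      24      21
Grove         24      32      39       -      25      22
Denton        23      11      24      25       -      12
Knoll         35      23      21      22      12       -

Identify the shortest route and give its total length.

Shortest is Option B, total 140 blocks.

Option A: 35 + 23 + 32 + 39 + 24 + 23 = 176
Option B: 24 + 32 + 23 + 12 + 24 + 25 = 140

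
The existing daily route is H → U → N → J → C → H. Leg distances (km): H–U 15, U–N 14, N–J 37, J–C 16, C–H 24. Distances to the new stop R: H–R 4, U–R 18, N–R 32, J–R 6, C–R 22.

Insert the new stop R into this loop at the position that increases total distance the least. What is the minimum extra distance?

Adding 1 km by placing R on the N–J leg.

Insertion cost between consecutive stops i–j is d(i,R) + d(R,j) − d(i,j):
  between H and U: 4 + 18 − 15 = 7
  between U and N: 18 + 32 − 14 = 36
  between N and J: 32 + 6 − 37 = 1
  between J and C: 6 + 22 − 16 = 12
  between C and H: 22 + 4 − 24 = 2
Cheapest insertion is between N and J, adding 1.
New total = 106 + 1 = 107.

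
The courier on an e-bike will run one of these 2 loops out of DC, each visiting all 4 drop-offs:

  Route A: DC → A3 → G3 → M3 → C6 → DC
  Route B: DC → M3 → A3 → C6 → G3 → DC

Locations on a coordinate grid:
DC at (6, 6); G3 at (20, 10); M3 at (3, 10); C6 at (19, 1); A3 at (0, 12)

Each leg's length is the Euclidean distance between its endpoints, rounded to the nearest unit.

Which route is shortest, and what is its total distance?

Route A: 8 + 20 + 17 + 18 + 14 = 77
Route B: 5 + 4 + 22 + 9 + 15 = 55

Shortest is Route B, total 55.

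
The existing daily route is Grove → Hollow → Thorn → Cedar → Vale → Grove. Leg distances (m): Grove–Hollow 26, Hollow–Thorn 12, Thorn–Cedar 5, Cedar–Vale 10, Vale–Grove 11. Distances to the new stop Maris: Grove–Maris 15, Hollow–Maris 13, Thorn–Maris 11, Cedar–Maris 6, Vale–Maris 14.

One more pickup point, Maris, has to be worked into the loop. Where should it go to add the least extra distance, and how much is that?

Adding 2 m by placing Maris on the Grove–Hollow leg.

Insertion cost between consecutive stops i–j is d(i,Maris) + d(Maris,j) − d(i,j):
  between Grove and Hollow: 15 + 13 − 26 = 2
  between Hollow and Thorn: 13 + 11 − 12 = 12
  between Thorn and Cedar: 11 + 6 − 5 = 12
  between Cedar and Vale: 6 + 14 − 10 = 10
  between Vale and Grove: 14 + 15 − 11 = 18
Cheapest insertion is between Grove and Hollow, adding 2.
New total = 64 + 2 = 66.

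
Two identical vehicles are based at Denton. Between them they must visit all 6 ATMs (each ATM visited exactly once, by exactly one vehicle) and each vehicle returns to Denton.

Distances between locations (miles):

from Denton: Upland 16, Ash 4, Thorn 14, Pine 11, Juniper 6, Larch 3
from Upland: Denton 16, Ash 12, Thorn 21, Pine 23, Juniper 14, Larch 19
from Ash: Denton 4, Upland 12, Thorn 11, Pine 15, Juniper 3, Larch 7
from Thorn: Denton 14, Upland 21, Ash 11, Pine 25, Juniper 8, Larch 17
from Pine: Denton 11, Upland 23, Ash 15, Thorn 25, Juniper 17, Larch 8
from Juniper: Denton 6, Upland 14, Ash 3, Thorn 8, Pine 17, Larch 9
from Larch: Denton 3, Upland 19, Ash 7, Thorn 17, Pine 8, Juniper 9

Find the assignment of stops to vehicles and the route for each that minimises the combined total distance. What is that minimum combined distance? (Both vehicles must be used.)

Minimum combined distance: 73 miles.

Try each way of splitting the stops between the two vehicles (each non-empty) and, for each split, find the best tour for each vehicle:
  {Upland} + {Ash, Thorn, Pine, Juniper, Larch}: 32 + 51 = 83
  {Ash} + {Upland, Thorn, Pine, Juniper, Larch}: 8 + 69 = 77
  {Upland, Ash} + {Thorn, Pine, Juniper, Larch}: 32 + 50 = 82
  {Thorn} + {Upland, Ash, Pine, Juniper, Larch}: 28 + 55 = 83
  {Upland, Thorn} + {Ash, Pine, Juniper, Larch}: 51 + 35 = 86
  {Ash, Thorn} + {Upland, Pine, Juniper, Larch}: 29 + 54 = 83
  … (31 splits in total)
  {Upland, Ash, Thorn, Juniper} + {Pine, Larch}: 51 + 22 = 73  ← best
Best: vehicle 1 Denton → Ash → Upland → Thorn → Juniper → Denton = 51; vehicle 2 Denton → Pine → Larch → Denton = 22; combined 73.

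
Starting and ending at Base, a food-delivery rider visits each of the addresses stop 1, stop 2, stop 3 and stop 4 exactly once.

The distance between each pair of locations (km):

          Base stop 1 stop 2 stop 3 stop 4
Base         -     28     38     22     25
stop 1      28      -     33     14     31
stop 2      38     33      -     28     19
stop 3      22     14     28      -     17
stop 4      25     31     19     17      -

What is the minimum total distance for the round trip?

Base→stop 1→stop 2→stop 3→stop 4→Base: 28+33+28+17+25 = 131
Base→stop 1→stop 2→stop 4→stop 3→Base: 28+33+19+17+22 = 119
Base→stop 1→stop 3→stop 2→stop 4→Base: 28+14+28+19+25 = 114
Base→stop 1→stop 3→stop 4→stop 2→Base: 28+14+17+19+38 = 116
Base→stop 1→stop 4→stop 2→stop 3→Base: 28+31+19+28+22 = 128
Base→stop 1→stop 4→stop 3→stop 2→Base: 28+31+17+28+38 = 142
Base→stop 2→stop 1→stop 3→stop 4→Base: 38+33+14+17+25 = 127
Base→stop 2→stop 1→stop 4→stop 3→Base: 38+33+31+17+22 = 141
Base→stop 2→stop 3→stop 1→stop 4→Base: 38+28+14+31+25 = 136
Base→stop 2→stop 4→stop 1→stop 3→Base: 38+19+31+14+22 = 124
Base→stop 3→stop 1→stop 2→stop 4→Base: 22+14+33+19+25 = 113
Base→stop 3→stop 2→stop 1→stop 4→Base: 22+28+33+31+25 = 139
The minimum is 113.
One optimal route: Base → stop 3 → stop 1 → stop 2 → stop 4 → Base (or its reverse).

Shortest round trip = 113 km.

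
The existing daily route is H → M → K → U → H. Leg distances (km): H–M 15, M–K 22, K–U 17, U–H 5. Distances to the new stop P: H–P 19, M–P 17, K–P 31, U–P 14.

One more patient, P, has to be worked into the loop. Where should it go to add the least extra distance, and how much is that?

Insertion cost between consecutive stops i–j is d(i,P) + d(P,j) − d(i,j):
  between H and M: 19 + 17 − 15 = 21
  between M and K: 17 + 31 − 22 = 26
  between K and U: 31 + 14 − 17 = 28
  between U and H: 14 + 19 − 5 = 28
Cheapest insertion is between H and M, adding 21.
New total = 59 + 21 = 80.

+21 km — insert P between H and M.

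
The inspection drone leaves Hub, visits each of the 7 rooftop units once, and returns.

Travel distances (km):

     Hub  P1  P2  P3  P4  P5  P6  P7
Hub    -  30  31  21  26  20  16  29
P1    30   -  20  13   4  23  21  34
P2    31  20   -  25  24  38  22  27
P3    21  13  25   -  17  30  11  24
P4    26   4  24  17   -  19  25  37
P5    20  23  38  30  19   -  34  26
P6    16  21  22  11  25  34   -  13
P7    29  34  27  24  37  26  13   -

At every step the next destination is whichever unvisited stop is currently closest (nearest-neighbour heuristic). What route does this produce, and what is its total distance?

Nearest-neighbour total = 147 km; route Hub → P6 → P3 → P1 → P4 → P5 → P7 → P2 → Hub.

Hub → [P6:16 / P5:20 / P3:21 / P4:26 / P7:29 / P1:30 / P2:31] → P6 (16)
P6 → [P3:11 / P7:13 / P1:21 / P2:22 / P4:25 / P5:34] → P3 (11)
P3 → [P1:13 / P4:17 / P7:24 / P2:25 / P5:30] → P1 (13)
P1 → [P4:4 / P2:20 / P5:23 / P7:34] → P4 (4)
P4 → [P5:19 / P2:24 / P7:37] → P5 (19)
P5 → [P7:26 / P2:38] → P7 (26)
P7 → [P2:27] → P2 (27)
Return P2→Hub: 31.
Total = 16 + 11 + 13 + 4 + 19 + 26 + 27 + 31 = 147.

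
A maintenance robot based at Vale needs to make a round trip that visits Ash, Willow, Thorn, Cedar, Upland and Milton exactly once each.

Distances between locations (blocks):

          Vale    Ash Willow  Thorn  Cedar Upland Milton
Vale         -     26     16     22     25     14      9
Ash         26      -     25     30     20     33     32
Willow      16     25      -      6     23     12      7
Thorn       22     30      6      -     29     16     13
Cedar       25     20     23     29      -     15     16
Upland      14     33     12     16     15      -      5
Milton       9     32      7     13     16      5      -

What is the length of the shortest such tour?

Minimum total distance: 99 blocks.

With 6 stops there are 6!/2 = 360 distinct round trips (a route and its reverse cost the same).
Vale→Ash→Willow→Thorn→Cedar→Upland→Milton→Vale: 26+25+6+29+15+5+9 = 115
Vale→Ash→Willow→Thorn→Cedar→Milton→Upland→Vale: 26+25+6+29+16+5+14 = 121
Vale→Ash→Willow→Thorn→Upland→Cedar→Milton→Vale: 26+25+6+16+15+16+9 = 113
Vale→Ash→Willow→Thorn→Upland→Milton→Cedar→Vale: 26+25+6+16+5+16+25 = 119
Vale→Ash→Willow→Thorn→Milton→Cedar→Upland→Vale: 26+25+6+13+16+15+14 = 115
Vale→Ash→Willow→Thorn→Milton→Upland→Cedar→Vale: 26+25+6+13+5+15+25 = 115
Vale→Ash→Willow→Cedar→Thorn→Upland→Milton→Vale: 26+25+23+29+16+5+9 = 133
Vale→Ash→Willow→Cedar→Thorn→Milton→Upland→Vale: 26+25+23+29+13+5+14 = 135
… (352 more)
Vale→Ash→Cedar→Upland→Thorn→Willow→Milton→Vale: 26+20+15+16+6+7+9 = 99  ← best
The minimum is 99.
One optimal route: Vale → Ash → Cedar → Upland → Thorn → Willow → Milton → Vale (or its reverse).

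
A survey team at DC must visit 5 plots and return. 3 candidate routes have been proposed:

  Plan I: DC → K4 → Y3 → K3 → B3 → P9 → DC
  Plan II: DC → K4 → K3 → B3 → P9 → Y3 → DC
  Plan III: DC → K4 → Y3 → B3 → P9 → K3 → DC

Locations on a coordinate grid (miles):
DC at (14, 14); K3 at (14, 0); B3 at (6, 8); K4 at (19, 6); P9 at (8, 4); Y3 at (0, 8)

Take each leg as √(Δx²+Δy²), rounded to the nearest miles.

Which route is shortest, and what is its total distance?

Shortest is Plan II, total 56 miles.

Plan I: 9 + 19 + 16 + 11 + 4 + 12 = 71
Plan II: 9 + 8 + 11 + 4 + 9 + 15 = 56
Plan III: 9 + 19 + 6 + 4 + 7 + 14 = 59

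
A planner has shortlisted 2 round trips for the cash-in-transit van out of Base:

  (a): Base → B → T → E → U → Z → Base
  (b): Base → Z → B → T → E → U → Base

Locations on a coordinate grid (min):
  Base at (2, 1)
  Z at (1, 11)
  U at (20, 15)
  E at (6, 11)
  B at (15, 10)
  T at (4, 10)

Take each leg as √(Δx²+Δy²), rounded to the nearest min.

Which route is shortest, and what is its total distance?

(a): 16 + 11 + 2 + 15 + 19 + 10 = 73
(b): 10 + 14 + 11 + 2 + 15 + 23 = 75

73 min — (a) is the shortest.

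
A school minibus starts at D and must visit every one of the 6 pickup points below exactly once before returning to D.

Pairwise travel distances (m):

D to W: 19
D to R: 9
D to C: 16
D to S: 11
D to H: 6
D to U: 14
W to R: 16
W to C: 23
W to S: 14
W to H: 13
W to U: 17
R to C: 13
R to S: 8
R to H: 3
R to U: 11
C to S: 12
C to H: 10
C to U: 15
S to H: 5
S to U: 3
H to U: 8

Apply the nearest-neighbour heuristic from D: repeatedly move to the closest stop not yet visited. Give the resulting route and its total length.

Nearest-neighbour total = 77 m; route D → H → R → S → U → C → W → D.

From D: distances to unvisited — H=6, R=9, S=11, U=14, C=16, W=19. Nearest is H (6).
From H: distances to unvisited — R=3, S=5, U=8, C=10, W=13. Nearest is R (3).
From R: distances to unvisited — S=8, U=11, C=13, W=16. Nearest is S (8).
From S: distances to unvisited — U=3, C=12, W=14. Nearest is U (3).
From U: distances to unvisited — C=15, W=17. Nearest is C (15).
From C: distances to unvisited — W=23. Nearest is W (23).
Return W→D: 19.
Total = 6 + 3 + 8 + 3 + 15 + 23 + 19 = 77.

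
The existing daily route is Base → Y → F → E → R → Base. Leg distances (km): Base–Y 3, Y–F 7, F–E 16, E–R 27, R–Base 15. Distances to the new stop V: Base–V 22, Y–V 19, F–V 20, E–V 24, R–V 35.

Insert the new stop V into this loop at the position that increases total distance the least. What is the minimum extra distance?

Insertion cost between consecutive stops i–j is d(i,V) + d(V,j) − d(i,j):
  between Base and Y: 22 + 19 − 3 = 38
  between Y and F: 19 + 20 − 7 = 32
  between F and E: 20 + 24 − 16 = 28
  between E and R: 24 + 35 − 27 = 32
  between R and Base: 35 + 22 − 15 = 42
Cheapest insertion is between F and E, adding 28.
New total = 68 + 28 = 96.

Minimum extra distance: 28 km, inserting V between F and E.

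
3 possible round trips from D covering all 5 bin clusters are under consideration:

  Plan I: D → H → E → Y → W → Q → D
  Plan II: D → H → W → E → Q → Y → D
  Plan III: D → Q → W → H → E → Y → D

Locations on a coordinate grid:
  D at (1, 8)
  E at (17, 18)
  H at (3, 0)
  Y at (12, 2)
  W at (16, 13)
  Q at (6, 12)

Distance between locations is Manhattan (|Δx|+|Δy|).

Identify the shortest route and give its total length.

Plan I: 10 + 32 + 21 + 15 + 11 + 9 = 98
Plan II: 10 + 26 + 6 + 17 + 16 + 17 = 92
Plan III: 9 + 11 + 26 + 32 + 21 + 17 = 116

Shortest is Plan II, total 92.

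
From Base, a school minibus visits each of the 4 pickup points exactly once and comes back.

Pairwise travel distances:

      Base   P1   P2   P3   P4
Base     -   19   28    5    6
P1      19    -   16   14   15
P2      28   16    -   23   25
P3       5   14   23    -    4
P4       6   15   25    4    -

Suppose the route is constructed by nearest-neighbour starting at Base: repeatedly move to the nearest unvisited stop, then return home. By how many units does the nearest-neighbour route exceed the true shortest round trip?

Excess over optimum: 3.

Base: P3=5, P4=6, P1=19, P2=28 ⇒ P3
P3: P4=4, P1=14, P2=23 ⇒ P4
P4: P1=15, P2=25 ⇒ P1
P1: P2=16 ⇒ P2
NN route Base → P3 → P4 → P1 → P2 → Base costs 68.
Optimal: Base → P3 → P2 → P1 → P4 → Base costs 65 (by enumerating all 12 distinct tours).
Excess = 68 − 65 = 3.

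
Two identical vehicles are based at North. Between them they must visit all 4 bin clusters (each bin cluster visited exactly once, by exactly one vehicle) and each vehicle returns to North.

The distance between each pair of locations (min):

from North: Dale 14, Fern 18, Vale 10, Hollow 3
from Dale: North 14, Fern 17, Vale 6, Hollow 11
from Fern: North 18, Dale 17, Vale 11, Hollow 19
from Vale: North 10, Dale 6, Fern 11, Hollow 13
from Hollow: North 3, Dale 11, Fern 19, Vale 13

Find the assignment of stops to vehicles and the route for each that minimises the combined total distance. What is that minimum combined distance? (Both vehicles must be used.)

Try each way of splitting the stops between the two vehicles (each non-empty) and, for each split, find the best tour for each vehicle:
  {Dale} + {Fern, Vale, Hollow}: 28 + 43 = 71
  {Fern} + {Dale, Vale, Hollow}: 36 + 30 = 66
  {Dale, Fern} + {Vale, Hollow}: 49 + 26 = 75
  {Vale} + {Dale, Fern, Hollow}: 20 + 49 = 69
  {Dale, Vale} + {Fern, Hollow}: 30 + 40 = 70
  {Fern, Vale} + {Dale, Hollow}: 39 + 28 = 67
  … (7 splits in total)
  {Dale, Fern, Vale} + {Hollow}: 49 + 6 = 55  ← best
Best: vehicle 1 North → Dale → Vale → Fern → North = 49; vehicle 2 North → Hollow → North = 6; combined 55.

Minimum combined distance: 55 min.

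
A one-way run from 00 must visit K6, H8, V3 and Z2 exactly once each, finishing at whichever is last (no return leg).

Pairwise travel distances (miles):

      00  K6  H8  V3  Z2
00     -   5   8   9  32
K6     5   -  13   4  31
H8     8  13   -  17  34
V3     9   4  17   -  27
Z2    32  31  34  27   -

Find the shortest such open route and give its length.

There are 4! = 24 possible orderings.
00 → K6 → H8 → V3 → Z2: 5+13+17+27 = 62
00 → K6 → H8 → Z2 → V3: 5+13+34+27 = 79
00 → K6 → V3 → H8 → Z2: 5+4+17+34 = 60
00 → K6 → V3 → Z2 → H8: 5+4+27+34 = 70
00 → K6 → Z2 → H8 → V3: 5+31+34+17 = 87
00 → K6 → Z2 → V3 → H8: 5+31+27+17 = 80
00 → H8 → K6 → V3 → Z2: 8+13+4+27 = 52
00 → H8 → K6 → Z2 → V3: 8+13+31+27 = 79
00 → H8 → V3 → K6 → Z2: 8+17+4+31 = 60
00 → H8 → V3 → Z2 → K6: 8+17+27+31 = 83
00 → H8 → Z2 → K6 → V3: 8+34+31+4 = 77
00 → H8 → Z2 → V3 → K6: 8+34+27+4 = 73
00 → V3 → K6 → H8 → Z2: 9+4+13+34 = 60
00 → V3 → K6 → Z2 → H8: 9+4+31+34 = 78
… (10 more)
The minimum is 52.
One shortest path: 00 → H8 → K6 → V3 → Z2.

52 miles — the minimum one-way total.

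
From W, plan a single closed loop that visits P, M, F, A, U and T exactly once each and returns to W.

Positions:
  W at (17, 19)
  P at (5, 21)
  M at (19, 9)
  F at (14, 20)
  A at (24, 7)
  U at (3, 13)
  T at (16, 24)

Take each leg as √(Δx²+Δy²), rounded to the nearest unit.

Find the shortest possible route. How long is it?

With 6 stops there are 6!/2 = 360 distinct round trips (a route and its reverse cost the same).
W-P-M-F-A-U-T-W: 12+18+12+16+22+17+5 = 102
W-P-M-F-A-T-U-W: 12+18+12+16+19+17+15 = 109
W-P-M-F-U-A-T-W: 12+18+12+13+22+19+5 = 101
W-P-M-F-U-T-A-W: 12+18+12+13+17+19+14 = 105
W-P-M-F-T-A-U-W: 12+18+12+4+19+22+15 = 102
W-P-M-F-T-U-A-W: 12+18+12+4+17+22+14 = 99
W-P-M-A-F-U-T-W: 12+18+5+16+13+17+5 = 86
W-P-M-A-F-T-U-W: 12+18+5+16+4+17+15 = 87
… (352 more)
W-F-T-P-U-M-A-W: 3+4+11+8+16+5+14 = 61  ← best
The minimum is 61.
One optimal route: W → F → T → P → U → M → A → W (or its reverse).

Minimum total distance: 61.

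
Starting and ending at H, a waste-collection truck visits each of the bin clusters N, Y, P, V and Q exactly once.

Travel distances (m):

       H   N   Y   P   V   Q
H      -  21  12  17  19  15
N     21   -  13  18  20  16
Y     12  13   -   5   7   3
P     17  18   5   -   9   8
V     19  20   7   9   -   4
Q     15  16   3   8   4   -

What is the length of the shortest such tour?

Shortest round trip = 67 m.

With 5 stops there are 5!/2 = 60 distinct round trips (a route and its reverse cost the same).
H-N-Y-P-V-Q-H: 21+13+5+9+4+15 = 67
H-N-Y-P-Q-V-H: 21+13+5+8+4+19 = 70
H-N-Y-V-P-Q-H: 21+13+7+9+8+15 = 73
H-N-Y-V-Q-P-H: 21+13+7+4+8+17 = 70
H-N-Y-Q-P-V-H: 21+13+3+8+9+19 = 73
H-N-Y-Q-V-P-H: 21+13+3+4+9+17 = 67
H-N-P-Y-V-Q-H: 21+18+5+7+4+15 = 70
H-N-P-Y-Q-V-H: 21+18+5+3+4+19 = 70
H-N-P-V-Y-Q-H: 21+18+9+7+3+15 = 73
H-N-P-V-Q-Y-H: 21+18+9+4+3+12 = 67
H-N-P-Q-Y-V-H: 21+18+8+3+7+19 = 76
H-N-P-Q-V-Y-H: 21+18+8+4+7+12 = 70
H-N-V-Y-P-Q-H: 21+20+7+5+8+15 = 76
H-N-V-Y-Q-P-H: 21+20+7+3+8+17 = 76
… (46 more)
The minimum is 67.
One optimal route: H → N → Y → P → V → Q → H (or its reverse).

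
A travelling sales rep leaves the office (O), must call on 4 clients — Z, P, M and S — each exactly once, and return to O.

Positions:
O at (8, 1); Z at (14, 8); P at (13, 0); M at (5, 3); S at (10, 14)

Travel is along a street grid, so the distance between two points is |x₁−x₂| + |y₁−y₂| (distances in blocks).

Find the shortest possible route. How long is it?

There are 12 distinct closed tours to check (reversals are equivalent).
O-Z-P-M-S-O: 13+9+11+16+15 = 64
O-Z-P-S-M-O: 13+9+17+16+5 = 60
O-Z-M-P-S-O: 13+14+11+17+15 = 70
O-Z-M-S-P-O: 13+14+16+17+6 = 66
O-Z-S-P-M-O: 13+10+17+11+5 = 56
O-Z-S-M-P-O: 13+10+16+11+6 = 56
O-P-Z-M-S-O: 6+9+14+16+15 = 60
O-P-Z-S-M-O: 6+9+10+16+5 = 46
O-P-M-Z-S-O: 6+11+14+10+15 = 56
O-P-S-Z-M-O: 6+17+10+14+5 = 52
O-M-Z-P-S-O: 5+14+9+17+15 = 60
O-M-P-Z-S-O: 5+11+9+10+15 = 50
The minimum is 46.
One optimal route: O → P → Z → S → M → O (or its reverse).

Shortest round trip = 46 blocks.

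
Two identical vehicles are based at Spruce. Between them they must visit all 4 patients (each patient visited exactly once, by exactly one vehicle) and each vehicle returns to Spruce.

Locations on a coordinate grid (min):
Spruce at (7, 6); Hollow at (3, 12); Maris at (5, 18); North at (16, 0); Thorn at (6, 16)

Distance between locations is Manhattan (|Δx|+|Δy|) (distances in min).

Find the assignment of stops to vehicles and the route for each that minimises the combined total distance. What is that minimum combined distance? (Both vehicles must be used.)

62 min — the smallest possible combined total.

There are 2^3 − 1 = 7 ways to divide the 4 stops into two non-empty groups. For each, the best each vehicle can do is its own shortest tour through its group:
  {Hollow} + {Maris, North, Thorn}: 20 + 58 = 78
  {Maris} + {Hollow, North, Thorn}: 28 + 58 = 86
  {Hollow, Maris} + {North, Thorn}: 32 + 52 = 84
  {North} + {Hollow, Maris, Thorn}: 30 + 32 = 62
  {Hollow, North} + {Maris, Thorn}: 50 + 28 = 78
  {Maris, North} + {Hollow, Thorn}: 58 + 28 = 86
  … (7 splits in total)
Best: vehicle 1 Spruce → North → Spruce = 30; vehicle 2 Spruce → Hollow → Maris → Thorn → Spruce = 32; combined 62.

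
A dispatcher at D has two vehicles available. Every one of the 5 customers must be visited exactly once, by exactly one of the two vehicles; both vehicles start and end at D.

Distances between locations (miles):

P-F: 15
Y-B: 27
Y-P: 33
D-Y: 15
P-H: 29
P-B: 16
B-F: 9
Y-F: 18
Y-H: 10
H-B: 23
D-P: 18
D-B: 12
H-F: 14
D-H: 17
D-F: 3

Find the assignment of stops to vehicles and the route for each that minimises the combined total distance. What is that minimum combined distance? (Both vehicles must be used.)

There are 2^4 − 1 = 15 ways to divide the 5 stops into two non-empty groups. For each, the best each vehicle can do is its own shortest tour through its group:
  {Y} + {P, H, B, F}: 30 + 74 = 104
  {P} + {Y, H, B, F}: 36 + 60 = 96
  {Y, P} + {H, B, F}: 66 + 52 = 118
  {H} + {Y, P, B, F}: 34 + 76 = 110
  {Y, H} + {P, B, F}: 42 + 46 = 88
  {P, H} + {Y, B, F}: 64 + 54 = 118
  … (15 splits in total)
Best: vehicle 1 D → Y → H → D = 42; vehicle 2 D → P → B → F → D = 46; combined 88.

88 miles — the smallest possible combined total.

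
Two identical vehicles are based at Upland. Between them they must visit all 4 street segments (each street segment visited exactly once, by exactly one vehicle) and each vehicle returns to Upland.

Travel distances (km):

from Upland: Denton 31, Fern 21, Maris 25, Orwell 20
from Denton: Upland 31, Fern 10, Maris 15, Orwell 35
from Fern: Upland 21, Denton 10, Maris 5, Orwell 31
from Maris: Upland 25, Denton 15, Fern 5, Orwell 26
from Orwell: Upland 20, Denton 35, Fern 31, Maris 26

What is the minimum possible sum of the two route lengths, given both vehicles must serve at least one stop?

There are 2^3 − 1 = 7 ways to divide the 4 stops into two non-empty groups. For each, the best each vehicle can do is its own shortest tour through its group:
  {Denton} + {Fern, Maris, Orwell}: 62 + 72 = 134
  {Fern} + {Denton, Maris, Orwell}: 42 + 92 = 134
  {Denton, Fern} + {Maris, Orwell}: 62 + 71 = 133
  {Maris} + {Denton, Fern, Orwell}: 50 + 86 = 136
  {Denton, Maris} + {Fern, Orwell}: 71 + 72 = 143
  {Fern, Maris} + {Denton, Orwell}: 51 + 86 = 137
  … (7 splits in total)
  {Denton, Fern, Maris} + {Orwell}: 71 + 40 = 111  ← best
Best: vehicle 1 Upland → Denton → Fern → Maris → Upland = 71; vehicle 2 Upland → Orwell → Upland = 40; combined 111.

111 km — the smallest possible combined total.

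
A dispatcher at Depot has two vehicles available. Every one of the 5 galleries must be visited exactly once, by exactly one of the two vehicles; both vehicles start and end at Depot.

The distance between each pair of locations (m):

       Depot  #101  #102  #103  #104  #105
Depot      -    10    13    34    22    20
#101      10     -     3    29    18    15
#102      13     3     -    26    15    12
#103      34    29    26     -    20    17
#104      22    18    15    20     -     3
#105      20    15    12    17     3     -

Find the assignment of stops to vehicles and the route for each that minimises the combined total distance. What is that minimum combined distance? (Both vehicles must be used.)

101 m — the smallest possible combined total.

Try each way of splitting the stops between the two vehicles (each non-empty) and, for each split, find the best tour for each vehicle:
  {#101} + {#102, #103, #104, #105}: 20 + 81 = 101
  {#102} + {#101, #103, #104, #105}: 26 + 81 = 107
  {#101, #102} + {#103, #104, #105}: 26 + 76 = 102
  {#103} + {#101, #102, #104, #105}: 68 + 50 = 118
  {#101, #103} + {#102, #104, #105}: 73 + 50 = 123
  {#102, #103} + {#101, #104, #105}: 73 + 50 = 123
  … (15 splits in total)
Best: vehicle 1 Depot → #101 → Depot = 20; vehicle 2 Depot → #102 → #103 → #105 → #104 → Depot = 81; combined 101.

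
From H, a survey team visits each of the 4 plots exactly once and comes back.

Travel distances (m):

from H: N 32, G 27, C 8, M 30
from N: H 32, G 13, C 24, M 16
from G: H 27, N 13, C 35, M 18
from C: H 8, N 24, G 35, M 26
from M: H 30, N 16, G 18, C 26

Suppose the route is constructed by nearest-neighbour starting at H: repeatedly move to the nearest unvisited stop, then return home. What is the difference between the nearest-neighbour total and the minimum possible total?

H: C=8, G=27, M=30, N=32 ⇒ C
C: N=24, M=26, G=35 ⇒ N
N: G=13, M=16 ⇒ G
G: M=18 ⇒ M
NN route H → C → N → G → M → H costs 93.
Optimal: H → G → N → M → C → H costs 90 (by enumerating all 12 distinct tours).
Excess = 93 − 90 = 3.

Excess over optimum: 3 m.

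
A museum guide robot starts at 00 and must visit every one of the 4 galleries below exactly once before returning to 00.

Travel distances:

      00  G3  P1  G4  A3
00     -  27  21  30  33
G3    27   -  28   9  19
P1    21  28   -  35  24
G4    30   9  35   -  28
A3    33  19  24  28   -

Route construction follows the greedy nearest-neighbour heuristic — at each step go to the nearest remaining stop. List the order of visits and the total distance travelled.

At 00 the remaining stops are P1 21, G3 27, G4 30, A3 33; go to P1.
At P1 the remaining stops are A3 24, G3 28, G4 35; go to A3.
At A3 the remaining stops are G3 19, G4 28; go to G3.
At G3 the remaining stops are G4 9; go to G4.
Return G4→00: 30.
Total = 21 + 24 + 19 + 9 + 30 = 103.

103 along 00 → P1 → A3 → G3 → G4 → 00.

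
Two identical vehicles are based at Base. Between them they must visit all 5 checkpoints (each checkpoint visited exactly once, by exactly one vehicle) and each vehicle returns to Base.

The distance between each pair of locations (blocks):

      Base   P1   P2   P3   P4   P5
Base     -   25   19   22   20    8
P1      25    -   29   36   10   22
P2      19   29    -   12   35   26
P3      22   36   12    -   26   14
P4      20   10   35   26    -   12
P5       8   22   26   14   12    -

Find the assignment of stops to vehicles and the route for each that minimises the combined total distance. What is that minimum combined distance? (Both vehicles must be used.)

Check every non-empty split of the stops between the two vehicles; for each half take its own optimal tour:
  {P1} + {P2, P3, P4, P5}: 50 + 77 = 127
  {P2} + {P1, P3, P4, P5}: 38 + 83 = 121
  {P1, P2} + {P3, P4, P5}: 73 + 68 = 141
  {P3} + {P1, P2, P4, P5}: 44 + 78 = 122
  {P1, P3} + {P2, P4, P5}: 83 + 74 = 157
  {P2, P3} + {P1, P4, P5}: 53 + 55 = 108
  … (15 splits in total)
Best: vehicle 1 Base → P2 → P3 → Base = 53; vehicle 2 Base → P1 → P4 → P5 → Base = 55; combined 108.

108 blocks — the smallest possible combined total.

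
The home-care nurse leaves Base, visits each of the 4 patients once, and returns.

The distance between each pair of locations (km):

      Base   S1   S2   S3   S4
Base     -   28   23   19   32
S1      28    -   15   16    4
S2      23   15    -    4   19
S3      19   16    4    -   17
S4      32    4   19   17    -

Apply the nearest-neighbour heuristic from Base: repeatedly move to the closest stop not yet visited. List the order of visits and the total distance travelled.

Nearest-neighbour total = 74 km; route Base → S3 → S2 → S1 → S4 → Base.

At Base the remaining stops are S3 19, S2 23, S1 28, S4 32; go to S3.
At S3 the remaining stops are S2 4, S1 16, S4 17; go to S2.
At S2 the remaining stops are S1 15, S4 19; go to S1.
At S1 the remaining stops are S4 4; go to S4.
Return S4→Base: 32.
Total = 19 + 4 + 15 + 4 + 32 = 74.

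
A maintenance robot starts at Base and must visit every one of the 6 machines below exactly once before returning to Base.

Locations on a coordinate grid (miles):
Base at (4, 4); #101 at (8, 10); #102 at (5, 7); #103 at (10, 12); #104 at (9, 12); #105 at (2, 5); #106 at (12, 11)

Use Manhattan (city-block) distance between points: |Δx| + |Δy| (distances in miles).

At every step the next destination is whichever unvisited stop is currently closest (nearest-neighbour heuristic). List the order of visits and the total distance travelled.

At Base the remaining stops are #105 3, #102 4, #101 10, #104 13, #103 14, #106 15; go to #105.
At #105 the remaining stops are #102 5, #101 11, #104 14, #103 15, #106 16; go to #102.
At #102 the remaining stops are #101 6, #104 9, #103 10, #106 11; go to #101.
At #101 the remaining stops are #104 3, #103 4, #106 5; go to #104.
At #104 the remaining stops are #103 1, #106 4; go to #103.
At #103 the remaining stops are #106 3; go to #106.
Return #106→Base: 15.
Total = 3 + 5 + 6 + 3 + 1 + 3 + 15 = 36.

Nearest-neighbour total = 36 miles; route Base → #105 → #102 → #101 → #104 → #103 → #106 → Base.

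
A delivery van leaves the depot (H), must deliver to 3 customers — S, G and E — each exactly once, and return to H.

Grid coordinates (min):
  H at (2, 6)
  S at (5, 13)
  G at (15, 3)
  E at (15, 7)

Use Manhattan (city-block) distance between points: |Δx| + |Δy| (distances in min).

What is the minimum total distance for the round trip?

46 min — the shortest possible round trip.

H→S→G→E→H: 10+20+4+14 = 48
H→S→E→G→H: 10+16+4+16 = 46
H→G→S→E→H: 16+20+16+14 = 66
The minimum is 46.
One optimal route: H → S → E → G → H (or its reverse).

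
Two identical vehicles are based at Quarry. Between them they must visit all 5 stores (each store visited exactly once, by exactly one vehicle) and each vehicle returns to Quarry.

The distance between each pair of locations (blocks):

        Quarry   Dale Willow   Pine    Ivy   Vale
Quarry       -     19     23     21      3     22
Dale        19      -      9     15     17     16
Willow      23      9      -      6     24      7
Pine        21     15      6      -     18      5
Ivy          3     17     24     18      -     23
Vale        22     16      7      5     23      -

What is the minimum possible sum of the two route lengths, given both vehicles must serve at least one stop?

Try each way of splitting the stops between the two vehicles (each non-empty) and, for each split, find the best tour for each vehicle:
  {Dale} + {Willow, Pine, Ivy, Vale}: 38 + 56 = 94
  {Willow} + {Dale, Pine, Ivy, Vale}: 46 + 61 = 107
  {Dale, Willow} + {Pine, Ivy, Vale}: 51 + 48 = 99
  {Pine} + {Dale, Willow, Ivy, Vale}: 42 + 58 = 100
  {Dale, Pine} + {Willow, Ivy, Vale}: 55 + 56 = 111
  {Willow, Pine} + {Dale, Ivy, Vale}: 50 + 58 = 108
  … (15 splits in total)
  {Ivy} + {Dale, Willow, Pine, Vale}: 6 + 61 = 67  ← best
Best: vehicle 1 Quarry → Ivy → Quarry = 6; vehicle 2 Quarry → Dale → Willow → Pine → Vale → Quarry = 61; combined 67.

67 blocks — the smallest possible combined total.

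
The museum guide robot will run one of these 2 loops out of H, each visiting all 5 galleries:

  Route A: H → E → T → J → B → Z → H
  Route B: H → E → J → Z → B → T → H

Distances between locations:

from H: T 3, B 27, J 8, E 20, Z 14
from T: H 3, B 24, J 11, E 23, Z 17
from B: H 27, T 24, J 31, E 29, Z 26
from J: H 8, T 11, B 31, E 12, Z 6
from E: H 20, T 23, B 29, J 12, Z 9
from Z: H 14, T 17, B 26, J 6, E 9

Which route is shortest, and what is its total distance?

Shortest is Route B, total 91.

Route A: 20 + 23 + 11 + 31 + 26 + 14 = 125
Route B: 20 + 12 + 6 + 26 + 24 + 3 = 91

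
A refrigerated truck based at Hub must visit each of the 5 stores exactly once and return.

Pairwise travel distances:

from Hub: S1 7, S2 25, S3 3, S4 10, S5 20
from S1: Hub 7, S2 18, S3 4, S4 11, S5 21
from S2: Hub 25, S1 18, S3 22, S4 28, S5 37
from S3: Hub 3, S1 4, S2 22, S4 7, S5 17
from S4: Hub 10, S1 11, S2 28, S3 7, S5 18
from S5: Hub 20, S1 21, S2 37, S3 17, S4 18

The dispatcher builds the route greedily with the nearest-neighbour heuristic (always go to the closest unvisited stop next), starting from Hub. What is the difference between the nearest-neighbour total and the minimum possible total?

The nearest-neighbour route is 8 longer than optimal.

From Hub: S3=3, S1=7, S4=10, S5=20, S2=25 → choose S3 (3).
From S3: S1=4, S4=7, S5=17, S2=22 → choose S1 (4).
From S1: S4=11, S2=18, S5=21 → choose S4 (11).
From S4: S5=18, S2=28 → choose S5 (18).
From S5: S2=37 → choose S2 (37).
NN route Hub → S3 → S1 → S4 → S5 → S2 → Hub costs 98.
Optimal: Hub → S1 → S2 → S5 → S4 → S3 → Hub costs 90 (by enumerating all 60 distinct tours).
Excess = 98 − 90 = 8.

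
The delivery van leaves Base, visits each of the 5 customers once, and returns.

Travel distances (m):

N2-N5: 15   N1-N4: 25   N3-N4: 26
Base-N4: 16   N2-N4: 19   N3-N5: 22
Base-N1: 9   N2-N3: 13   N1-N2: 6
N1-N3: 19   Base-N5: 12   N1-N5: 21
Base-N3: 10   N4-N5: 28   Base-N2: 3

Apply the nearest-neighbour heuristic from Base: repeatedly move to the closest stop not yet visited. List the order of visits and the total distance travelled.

From Base: distances to unvisited — N2=3, N1=9, N3=10, N5=12, N4=16. Nearest is N2 (3).
From N2: distances to unvisited — N1=6, N3=13, N5=15, N4=19. Nearest is N1 (6).
From N1: distances to unvisited — N3=19, N5=21, N4=25. Nearest is N3 (19).
From N3: distances to unvisited — N5=22, N4=26. Nearest is N5 (22).
From N5: distances to unvisited — N4=28. Nearest is N4 (28).
Return N4→Base: 16.
Total = 3 + 6 + 19 + 22 + 28 + 16 = 94.

Nearest-neighbour total = 94 m; route Base → N2 → N1 → N3 → N5 → N4 → Base.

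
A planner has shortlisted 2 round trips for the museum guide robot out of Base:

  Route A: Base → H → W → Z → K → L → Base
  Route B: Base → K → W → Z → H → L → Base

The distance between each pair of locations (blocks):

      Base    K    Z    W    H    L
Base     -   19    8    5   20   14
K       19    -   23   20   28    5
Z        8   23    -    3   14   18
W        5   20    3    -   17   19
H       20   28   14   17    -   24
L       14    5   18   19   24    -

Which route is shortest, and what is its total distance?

Route A: 20 + 17 + 3 + 23 + 5 + 14 = 82
Route B: 19 + 20 + 3 + 14 + 24 + 14 = 94

82 blocks — Route A is the shortest.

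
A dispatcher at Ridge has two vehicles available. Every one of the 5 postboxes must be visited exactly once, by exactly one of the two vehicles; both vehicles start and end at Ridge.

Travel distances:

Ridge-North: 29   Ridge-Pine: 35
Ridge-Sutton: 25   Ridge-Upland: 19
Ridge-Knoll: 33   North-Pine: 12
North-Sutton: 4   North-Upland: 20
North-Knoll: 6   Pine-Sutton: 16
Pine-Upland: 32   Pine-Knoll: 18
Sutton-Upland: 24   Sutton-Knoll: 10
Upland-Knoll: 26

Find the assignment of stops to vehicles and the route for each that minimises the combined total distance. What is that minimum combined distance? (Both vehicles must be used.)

Try each way of splitting the stops between the two vehicles (each non-empty) and, for each split, find the best tour for each vehicle:
  {North} + {Pine, Sutton, Upland, Knoll}: 58 + 104 = 162
  {Pine} + {North, Sutton, Upland, Knoll}: 70 + 80 = 150
  {North, Pine} + {Sutton, Upland, Knoll}: 76 + 80 = 156
  {Sutton} + {North, Pine, Upland, Knoll}: 50 + 98 = 148
  {North, Sutton} + {Pine, Upland, Knoll}: 58 + 98 = 156
  {Pine, Sutton} + {North, Upland, Knoll}: 76 + 78 = 154
  … (15 splits in total)
  {Upland} + {North, Pine, Sutton, Knoll}: 38 + 88 = 126  ← best
Best: vehicle 1 Ridge → Upland → Ridge = 38; vehicle 2 Ridge → Pine → North → Knoll → Sutton → Ridge = 88; combined 126.

Minimum combined distance: 126.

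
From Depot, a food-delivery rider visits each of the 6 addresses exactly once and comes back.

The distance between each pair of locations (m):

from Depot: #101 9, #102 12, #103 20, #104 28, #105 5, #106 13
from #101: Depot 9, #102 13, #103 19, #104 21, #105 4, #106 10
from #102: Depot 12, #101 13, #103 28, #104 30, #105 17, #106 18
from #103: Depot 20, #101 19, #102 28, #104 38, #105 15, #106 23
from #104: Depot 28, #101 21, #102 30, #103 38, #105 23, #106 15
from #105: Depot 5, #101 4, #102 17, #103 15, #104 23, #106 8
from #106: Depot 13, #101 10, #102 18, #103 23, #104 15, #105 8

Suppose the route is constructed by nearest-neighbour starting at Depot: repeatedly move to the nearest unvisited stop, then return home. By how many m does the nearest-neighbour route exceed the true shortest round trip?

From Depot: #105=5, #101=9, #102=12, #106=13, #103=20, #104=28 → choose #105 (5).
From #105: #101=4, #106=8, #103=15, #102=17, #104=23 → choose #101 (4).
From #101: #106=10, #102=13, #103=19, #104=21 → choose #106 (10).
From #106: #104=15, #102=18, #103=23 → choose #104 (15).
From #104: #102=30, #103=38 → choose #102 (30).
From #102: #103=28 → choose #103 (28).
NN route Depot → #105 → #101 → #106 → #104 → #102 → #103 → Depot costs 112.
Optimal: Depot → #102 → #101 → #104 → #106 → #103 → #105 → Depot costs 104 (by enumerating all 360 distinct tours).
Excess = 112 − 104 = 8.

Excess over optimum: 8 m.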